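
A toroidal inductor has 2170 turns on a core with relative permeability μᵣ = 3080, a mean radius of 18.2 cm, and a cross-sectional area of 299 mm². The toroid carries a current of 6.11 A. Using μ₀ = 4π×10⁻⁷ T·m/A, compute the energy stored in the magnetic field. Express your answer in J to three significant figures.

L = μ₀μᵣN²A/(2πR) = (4π×10⁻⁷)(3080)(2170)²(2.990×10^-4)/(2π×0.182) = 4.765 H.
U = ½LI² = ½(4.765)(6.11)² = 88.95 J.

U ≈ 89.0 J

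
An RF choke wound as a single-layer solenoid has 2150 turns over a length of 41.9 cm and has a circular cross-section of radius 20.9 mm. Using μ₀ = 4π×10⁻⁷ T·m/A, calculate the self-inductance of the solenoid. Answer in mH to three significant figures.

A = πr² = π(2.090×10^-2 m)² = 1.372×10^-3 m².
For a long solenoid, L = μ₀N²A/ℓ.
L = (4π×10⁻⁷)(2150)²(1.372×10^-3)/(0.419 m) = 1.902×10^-2 H.

L ≈ 19.0 mH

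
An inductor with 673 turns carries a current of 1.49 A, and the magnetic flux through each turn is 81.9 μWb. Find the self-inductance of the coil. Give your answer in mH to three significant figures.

Self-inductance is defined by L = NΦ_B/I (flux linkage over current).
L = (673)(8.190×10^-5 Wb)/(1.49 A) = 3.699×10^-2 H.

L ≈ 37.0 mH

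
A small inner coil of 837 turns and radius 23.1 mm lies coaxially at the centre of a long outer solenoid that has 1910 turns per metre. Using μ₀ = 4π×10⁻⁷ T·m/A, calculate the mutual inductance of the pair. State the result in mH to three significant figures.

The outer solenoid produces a uniform field B₁ = μ₀n₁I₁ across the inner coil,
so the flux linkage is N₂Φ = N₂B₁A₂ = μ₀n₁N₂A₂·I₁, giving M = μ₀n₁N₂A₂.
A₂ = πr² = π(2.310×10^-2 m)² = 1.676×10^-3 m².
M = (4π×10⁻⁷)(1910)(837)(1.676×10^-3) = 3.368×10^-3 H.

M ≈ 3.37 mH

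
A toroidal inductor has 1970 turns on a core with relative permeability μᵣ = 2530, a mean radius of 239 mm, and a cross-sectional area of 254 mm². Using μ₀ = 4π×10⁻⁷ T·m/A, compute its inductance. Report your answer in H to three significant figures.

For a thin toroid, L = μ₀μᵣN²A/(2πR).
L = (4π×10⁻⁷)(2530)(1970)²(2.540×10^-4) / (2π×0.239 m) = 2.087 H.

L ≈ 2.09 H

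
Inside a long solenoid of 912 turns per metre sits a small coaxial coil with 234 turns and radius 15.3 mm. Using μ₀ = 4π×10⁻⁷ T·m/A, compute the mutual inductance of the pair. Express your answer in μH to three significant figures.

The outer solenoid produces a uniform field B₁ = μ₀n₁I₁ across the inner coil,
so the flux linkage is N₂Φ = N₂B₁A₂ = μ₀n₁N₂A₂·I₁, giving M = μ₀n₁N₂A₂.
A₂ = πr² = π(1.530×10^-2 m)² = 7.354×10^-4 m².
M = (4π×10⁻⁷)(912)(234)(7.354×10^-4) = 1.972×10^-4 H.

M ≈ 197 μH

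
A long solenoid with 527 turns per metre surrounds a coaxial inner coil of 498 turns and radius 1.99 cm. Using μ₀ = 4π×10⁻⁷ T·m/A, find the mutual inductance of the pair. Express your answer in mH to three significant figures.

M ≈ 0.410 mH

The outer solenoid produces a uniform field B₁ = μ₀n₁I₁ across the inner coil,
so the flux linkage is N₂Φ = N₂B₁A₂ = μ₀n₁N₂A₂·I₁, giving M = μ₀n₁N₂A₂.
A₂ = πr² = π(1.990×10^-2 m)² = 1.244×10^-3 m².
M = (4π×10⁻⁷)(527)(498)(1.244×10^-3) = 4.103×10^-4 H.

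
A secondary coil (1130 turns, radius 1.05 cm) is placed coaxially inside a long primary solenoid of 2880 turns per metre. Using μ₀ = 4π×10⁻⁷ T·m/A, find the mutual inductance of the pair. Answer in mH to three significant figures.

M ≈ 1.42 mH

The outer solenoid produces a uniform field B₁ = μ₀n₁I₁ across the inner coil,
so the flux linkage is N₂Φ = N₂B₁A₂ = μ₀n₁N₂A₂·I₁, giving M = μ₀n₁N₂A₂.
A₂ = πr² = π(1.050×10^-2 m)² = 3.464×10^-4 m².
M = (4π×10⁻⁷)(2880)(1130)(3.464×10^-4) = 1.416×10^-3 H.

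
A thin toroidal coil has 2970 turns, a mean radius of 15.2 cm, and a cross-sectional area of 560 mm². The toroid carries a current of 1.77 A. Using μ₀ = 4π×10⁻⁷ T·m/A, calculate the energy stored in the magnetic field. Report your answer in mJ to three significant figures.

L = μ₀N²A/(2πR) = (4π×10⁻⁷)(2970)²(5.600×10^-4)/(2π×0.152) = 6.500×10^-3 H.
U = ½LI² = ½(6.500×10^-3)(1.77)² = 1.018×10^-2 J.

U ≈ 10.2 mJ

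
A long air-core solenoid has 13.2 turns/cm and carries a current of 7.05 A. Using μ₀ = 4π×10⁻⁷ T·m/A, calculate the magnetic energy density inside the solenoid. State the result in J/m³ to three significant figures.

B = μ₀nI = (4π×10⁻⁷)(1.320×10^3)(7.05) = 1.169×10^-2 T.
u = B²/(2μ₀) = (1.169×10^-2)²/(2×4π×10⁻⁷) = 54.41 J/m³.

u ≈ 54.4 J/m³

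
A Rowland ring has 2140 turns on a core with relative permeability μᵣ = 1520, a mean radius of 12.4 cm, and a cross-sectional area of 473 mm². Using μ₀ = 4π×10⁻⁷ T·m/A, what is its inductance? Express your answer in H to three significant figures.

L ≈ 5.31 H

For a thin toroid, L = μ₀μᵣN²A/(2πR).
L = (4π×10⁻⁷)(1520)(2140)²(4.730×10^-4) / (2π×0.124 m) = 5.311 H.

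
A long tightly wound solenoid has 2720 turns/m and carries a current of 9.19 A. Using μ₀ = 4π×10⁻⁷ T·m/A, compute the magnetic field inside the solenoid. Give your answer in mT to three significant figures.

Inside a long solenoid, B = μ₀nI.
B = (4π×10⁻⁷)(2.720×10^3 m⁻¹)(9.19 A) = 3.141×10^-2 T.

B ≈ 31.4 mT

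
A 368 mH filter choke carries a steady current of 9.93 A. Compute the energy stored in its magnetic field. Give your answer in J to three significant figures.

Stored magnetic energy: U = ½LI².
U = ½(0.368 H)(9.93 A)² = 18.14 J.

U ≈ 18.1 J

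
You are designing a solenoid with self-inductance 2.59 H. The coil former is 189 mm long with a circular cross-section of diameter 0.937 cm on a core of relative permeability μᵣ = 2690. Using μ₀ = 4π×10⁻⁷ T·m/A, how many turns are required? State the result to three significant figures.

A = π(d/2)² = π(4.685×10^-3 m)² = 6.896×10^-5 m².
From L = μ₀μᵣN²A/ℓ, N = √(Lℓ / (μ₀μᵣA)).
N = √[(2.59)(0.189) / ((4π×10⁻⁷)(2690)×6.896×10^-5)] = √(2.100×10^6) ≈ 1449.2.

N ≈ 1450 turns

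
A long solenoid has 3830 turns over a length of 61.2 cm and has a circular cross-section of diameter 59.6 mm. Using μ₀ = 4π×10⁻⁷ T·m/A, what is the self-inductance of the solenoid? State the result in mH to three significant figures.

L ≈ 84.0 mH

A = π(d/2)² = π(2.980×10^-2 m)² = 2.790×10^-3 m².
For a long solenoid, L = μ₀N²A/ℓ.
L = (4π×10⁻⁷)(3830)²(2.790×10^-3)/(0.612 m) = 8.403×10^-2 H.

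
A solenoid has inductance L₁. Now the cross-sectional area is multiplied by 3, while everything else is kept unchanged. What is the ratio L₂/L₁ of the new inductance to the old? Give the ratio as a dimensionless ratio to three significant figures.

For a solenoid, L ∝ μᵣN²A/ℓ.
L₂/L₁ = (3) = 3.00.

L₂/L₁ = 3.00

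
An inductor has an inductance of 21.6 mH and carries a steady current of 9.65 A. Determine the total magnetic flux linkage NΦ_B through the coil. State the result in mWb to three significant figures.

NΦ_B ≈ 208 mWb

From L = NΦ_B/I, the flux linkage is NΦ_B = LI.
NΦ_B = (2.160×10^-2 H)(9.65 A) = 0.2084 Wb.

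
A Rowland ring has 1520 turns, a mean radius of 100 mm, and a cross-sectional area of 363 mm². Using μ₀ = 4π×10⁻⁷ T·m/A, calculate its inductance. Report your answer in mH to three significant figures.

For a thin toroid, L = μ₀N²A/(2πR).
L = (4π×10⁻⁷)(1520)²(3.630×10^-4) / (2π×0.1 m) = 1.677×10^-3 H.

L ≈ 1.68 mH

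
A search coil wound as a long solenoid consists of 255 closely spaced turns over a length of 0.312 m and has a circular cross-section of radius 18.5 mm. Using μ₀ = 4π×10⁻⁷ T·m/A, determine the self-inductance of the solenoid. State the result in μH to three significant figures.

L ≈ 282 μH

A = πr² = π(1.850×10^-2 m)² = 1.075×10^-3 m².
For a long solenoid, L = μ₀N²A/ℓ.
L = (4π×10⁻⁷)(255)²(1.075×10^-3)/(0.312 m) = 2.816×10^-4 H.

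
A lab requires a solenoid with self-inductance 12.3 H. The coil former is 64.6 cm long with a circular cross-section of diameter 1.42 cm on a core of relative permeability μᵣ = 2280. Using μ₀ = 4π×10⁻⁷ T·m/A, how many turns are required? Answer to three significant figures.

N ≈ 4180 turns

A = π(d/2)² = π(7.100×10^-3 m)² = 1.584×10^-4 m².
From L = μ₀μᵣN²A/ℓ, N = √(Lℓ / (μ₀μᵣA)).
N = √[(12.3)(0.646) / ((4π×10⁻⁷)(2280)×1.584×10^-4)] = √(1.751×10^7) ≈ 4184.7.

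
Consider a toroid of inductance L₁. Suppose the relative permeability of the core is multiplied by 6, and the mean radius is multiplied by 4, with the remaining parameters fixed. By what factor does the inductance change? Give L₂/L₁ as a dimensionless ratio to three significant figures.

For a toroid, L ∝ μᵣN²A/R.
L₂/L₁ = (6) × (4)^-1 = 1.50.

L₂/L₁ = 1.50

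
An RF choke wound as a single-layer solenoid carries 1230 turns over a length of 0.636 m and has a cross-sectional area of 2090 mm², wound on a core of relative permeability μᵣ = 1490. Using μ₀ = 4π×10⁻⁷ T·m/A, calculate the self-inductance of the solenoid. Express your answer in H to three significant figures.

A = 2090 mm² = 2.090×10^-3 m².
For a long solenoid, L = μ₀μᵣN²A/ℓ.
L = (4π×10⁻⁷)(1490)(1230)²(2.090×10^-3)/(0.636 m) = 9.309 H.

L ≈ 9.31 H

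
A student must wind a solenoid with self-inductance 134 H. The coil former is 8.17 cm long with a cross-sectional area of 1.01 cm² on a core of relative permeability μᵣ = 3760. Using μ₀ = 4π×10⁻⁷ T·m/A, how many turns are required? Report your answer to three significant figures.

N ≈ 4790 turns

A = 1.01 cm² = 1.010×10^-4 m².
From L = μ₀μᵣN²A/ℓ, N = √(Lℓ / (μ₀μᵣA)).
N = √[(134)(8.170×10^-2) / ((4π×10⁻⁷)(3760)×1.010×10^-4)] = √(2.294×10^7) ≈ 4789.7.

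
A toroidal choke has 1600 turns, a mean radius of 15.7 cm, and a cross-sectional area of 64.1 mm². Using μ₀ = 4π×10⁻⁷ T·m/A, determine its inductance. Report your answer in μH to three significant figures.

For a thin toroid, L = μ₀N²A/(2πR).
L = (4π×10⁻⁷)(1600)²(6.410×10^-5) / (2π×0.157 m) = 2.090×10^-4 H.

L ≈ 209 μH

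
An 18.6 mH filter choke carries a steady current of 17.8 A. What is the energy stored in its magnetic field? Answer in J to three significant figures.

U ≈ 2.95 J

Stored magnetic energy: U = ½LI².
U = ½(1.860×10^-2 H)(17.8 A)² = 2.947 J.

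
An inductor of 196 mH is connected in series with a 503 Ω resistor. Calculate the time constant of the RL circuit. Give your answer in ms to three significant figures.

τ = L/R = (0.196 H)/(503 Ω) = 3.897×10^-4 s.

τ ≈ 0.390 ms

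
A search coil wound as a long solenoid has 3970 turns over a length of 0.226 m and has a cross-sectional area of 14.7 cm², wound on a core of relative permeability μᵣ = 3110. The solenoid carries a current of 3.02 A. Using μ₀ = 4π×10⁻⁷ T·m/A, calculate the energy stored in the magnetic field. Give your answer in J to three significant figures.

U ≈ 1830 J

A = 14.7 cm² = 1.470×10^-3 m².
L = μ₀μᵣN²A/ℓ = (4π×10⁻⁷)(3110)(3970)²(1.470×10^-3)/(0.226) = 400.6 H.
U = ½LI² = ½(400.6)(3.02)² = 1.827×10^3 J.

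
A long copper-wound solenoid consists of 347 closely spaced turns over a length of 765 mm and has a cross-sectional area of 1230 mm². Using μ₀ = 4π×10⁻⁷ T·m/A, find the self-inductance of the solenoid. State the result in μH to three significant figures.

A = 1230 mm² = 1.230×10^-3 m².
For a long solenoid, L = μ₀N²A/ℓ.
L = (4π×10⁻⁷)(347)²(1.230×10^-3)/(0.765 m) = 2.433×10^-4 H.

L ≈ 243 μH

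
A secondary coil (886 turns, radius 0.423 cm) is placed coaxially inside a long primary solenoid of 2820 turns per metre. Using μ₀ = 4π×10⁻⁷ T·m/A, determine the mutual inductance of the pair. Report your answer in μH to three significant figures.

M ≈ 176 μH

The outer solenoid produces a uniform field B₁ = μ₀n₁I₁ across the inner coil,
so the flux linkage is N₂Φ = N₂B₁A₂ = μ₀n₁N₂A₂·I₁, giving M = μ₀n₁N₂A₂.
A₂ = πr² = π(4.230×10^-3 m)² = 5.621×10^-5 m².
M = (4π×10⁻⁷)(2820)(886)(5.621×10^-5) = 1.7649×10^-4 H.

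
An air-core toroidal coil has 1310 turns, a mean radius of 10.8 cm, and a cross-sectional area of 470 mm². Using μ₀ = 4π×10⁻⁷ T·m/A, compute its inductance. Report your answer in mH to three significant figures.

L ≈ 1.49 mH

For a thin toroid, L = μ₀N²A/(2πR).
L = (4π×10⁻⁷)(1310)²(4.700×10^-4) / (2π×0.108 m) = 1.494×10^-3 H.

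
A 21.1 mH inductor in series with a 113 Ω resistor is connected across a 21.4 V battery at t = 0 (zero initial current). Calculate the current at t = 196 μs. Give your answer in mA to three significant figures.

τ = L/R = 2.110×10^-2/113 = 1.867×10^-4 s; final current I_∞ = ε/R = 21.4/113 = 0.1894 A.
I(t) = I_∞(1 − e^(−t/τ)) with t/τ = 1.050.
I = (0.1894)(1 − e^(−1.050)) = 0.1231 A.

I ≈ 123 mA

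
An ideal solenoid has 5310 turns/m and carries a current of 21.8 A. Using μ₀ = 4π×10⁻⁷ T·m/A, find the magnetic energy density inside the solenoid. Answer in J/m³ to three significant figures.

u ≈ 8420 J/m³

B = μ₀nI = (4π×10⁻⁷)(5.310×10^3)(21.8) = 0.14547 T.
u = B²/(2μ₀) = (0.14547)²/(2×4π×10⁻⁷) = 8.419×10^3 J/m³.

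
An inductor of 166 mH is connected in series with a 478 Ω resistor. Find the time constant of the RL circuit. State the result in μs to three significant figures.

τ = L/R = (0.166 H)/(478 Ω) = 3.473×10^-4 s.

τ ≈ 347 μs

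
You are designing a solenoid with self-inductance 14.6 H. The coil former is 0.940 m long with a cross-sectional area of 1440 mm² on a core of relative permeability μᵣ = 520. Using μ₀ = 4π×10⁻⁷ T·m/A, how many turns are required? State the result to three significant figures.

N ≈ 3820 turns

A = 1440 mm² = 1.440×10^-3 m².
From L = μ₀μᵣN²A/ℓ, N = √(Lℓ / (μ₀μᵣA)).
N = √[(14.6)(0.94) / ((4π×10⁻⁷)(520)×1.440×10^-3)] = √(1.458×10^7) ≈ 3819.0.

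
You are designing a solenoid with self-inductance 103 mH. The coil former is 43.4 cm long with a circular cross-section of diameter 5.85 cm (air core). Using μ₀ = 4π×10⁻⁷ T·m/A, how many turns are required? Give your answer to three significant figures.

N ≈ 3640 turns

A = π(d/2)² = π(2.925×10^-2 m)² = 2.688×10^-3 m².
From L = μ₀N²A/ℓ, N = √(Lℓ / (μ₀A)).
N = √[(0.103)(0.434) / ((4π×10⁻⁷)×2.688×10^-3)] = √(1.323×10^7) ≈ 3638.0.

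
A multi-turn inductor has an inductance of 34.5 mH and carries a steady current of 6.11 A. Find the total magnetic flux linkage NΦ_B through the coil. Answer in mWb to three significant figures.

NΦ_B ≈ 211 mWb

From L = NΦ_B/I, the flux linkage is NΦ_B = LI.
NΦ_B = (3.450×10^-2 H)(6.11 A) = 0.2108 Wb.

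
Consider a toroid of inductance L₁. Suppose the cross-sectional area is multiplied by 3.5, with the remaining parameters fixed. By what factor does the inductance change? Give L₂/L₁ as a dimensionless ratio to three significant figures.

For a toroid, L ∝ μᵣN²A/R.
L₂/L₁ = (3.5) = 3.50.

L₂/L₁ = 3.50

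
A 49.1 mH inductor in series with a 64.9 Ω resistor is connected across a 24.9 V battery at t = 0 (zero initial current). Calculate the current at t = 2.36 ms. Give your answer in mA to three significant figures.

I ≈ 367 mA

τ = L/R = 4.910×10^-2/64.9 = 7.565×10^-4 s; final current I_∞ = ε/R = 24.9/64.9 = 0.3837 A.
I(t) = I_∞(1 − e^(−t/τ)) with t/τ = 3.119.
I = (0.3837)(1 − e^(−3.119)) = 0.3667 A.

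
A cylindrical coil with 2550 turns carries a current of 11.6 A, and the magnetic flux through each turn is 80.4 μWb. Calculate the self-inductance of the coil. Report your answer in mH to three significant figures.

L ≈ 17.7 mH

Self-inductance is defined by L = NΦ_B/I (flux linkage over current).
L = (2550)(8.040×10^-5 Wb)/(11.6 A) = 1.767×10^-2 H.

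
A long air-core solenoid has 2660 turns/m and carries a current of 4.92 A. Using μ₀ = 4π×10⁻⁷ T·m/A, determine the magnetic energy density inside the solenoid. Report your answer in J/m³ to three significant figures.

B = μ₀nI = (4π×10⁻⁷)(2.660×10^3)(4.92) = 1.6446×10^-2 T.
u = B²/(2μ₀) = (1.6446×10^-2)²/(2×4π×10⁻⁷) = 107.6 J/m³.

u ≈ 108 J/m³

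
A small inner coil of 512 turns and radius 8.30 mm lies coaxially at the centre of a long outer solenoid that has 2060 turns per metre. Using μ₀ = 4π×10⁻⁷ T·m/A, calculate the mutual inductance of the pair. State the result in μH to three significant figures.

M ≈ 287 μH

The outer solenoid produces a uniform field B₁ = μ₀n₁I₁ across the inner coil,
so the flux linkage is N₂Φ = N₂B₁A₂ = μ₀n₁N₂A₂·I₁, giving M = μ₀n₁N₂A₂.
A₂ = πr² = π(8.300×10^-3 m)² = 2.164×10^-4 m².
M = (4π×10⁻⁷)(2060)(512)(2.164×10^-4) = 2.868×10^-4 H.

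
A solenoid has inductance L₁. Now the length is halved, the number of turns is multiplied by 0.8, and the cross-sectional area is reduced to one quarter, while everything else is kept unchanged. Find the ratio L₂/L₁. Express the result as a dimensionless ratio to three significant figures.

L₂/L₁ = 0.320

For a solenoid, L ∝ μᵣN²A/ℓ.
L₂/L₁ = (0.5)^-1 × (0.8)^2 × (0.25) = 0.320.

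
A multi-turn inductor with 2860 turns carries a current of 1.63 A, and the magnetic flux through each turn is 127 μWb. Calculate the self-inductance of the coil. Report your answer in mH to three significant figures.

Self-inductance is defined by L = NΦ_B/I (flux linkage over current).
L = (2860)(1.270×10^-4 Wb)/(1.63 A) = 0.2228 H.

L ≈ 223 mH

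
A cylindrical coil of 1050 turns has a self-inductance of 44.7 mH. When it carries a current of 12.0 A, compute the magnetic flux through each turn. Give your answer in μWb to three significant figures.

Φ_B ≈ 511 μWb

From L = NΦ_B/I, the flux per turn is Φ_B = LI/N.
Φ_B = (4.470×10^-2 H)(12.0 A)/1050 = 5.109×10^-4 Wb.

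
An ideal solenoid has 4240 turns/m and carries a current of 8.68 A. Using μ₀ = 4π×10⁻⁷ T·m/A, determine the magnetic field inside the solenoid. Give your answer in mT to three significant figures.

B ≈ 46.2 mT

Inside a long solenoid, B = μ₀nI.
B = (4π×10⁻⁷)(4.240×10^3 m⁻¹)(8.68 A) = 4.6248×10^-2 T.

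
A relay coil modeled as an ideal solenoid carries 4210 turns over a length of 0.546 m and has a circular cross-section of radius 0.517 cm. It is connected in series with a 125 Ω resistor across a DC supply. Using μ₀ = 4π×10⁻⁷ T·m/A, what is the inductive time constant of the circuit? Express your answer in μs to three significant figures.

A = πr² = π(5.170×10^-3 m)² = 8.397×10^-5 m².
L = μ₀N²A/ℓ = (4π×10⁻⁷)(4210)²(8.397×10^-5)/(0.546) = 3.425×10^-3 H.
τ = L/R = (3.425×10^-3)/(125) = 2.740×10^-5 s.

τ ≈ 27.4 μs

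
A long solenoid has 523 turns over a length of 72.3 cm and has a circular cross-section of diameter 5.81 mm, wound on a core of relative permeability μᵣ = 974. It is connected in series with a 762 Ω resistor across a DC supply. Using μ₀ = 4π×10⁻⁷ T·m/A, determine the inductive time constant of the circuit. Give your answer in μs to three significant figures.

τ ≈ 16.1 μs

A = π(d/2)² = π(2.905×10^-3 m)² = 2.651×10^-5 m².
L = μ₀μᵣN²A/ℓ = (4π×10⁻⁷)(974)(523)²(2.651×10^-5)/(0.723) = 1.228×10^-2 H.
τ = L/R = (1.228×10^-2)/(762) = 1.611×10^-5 s.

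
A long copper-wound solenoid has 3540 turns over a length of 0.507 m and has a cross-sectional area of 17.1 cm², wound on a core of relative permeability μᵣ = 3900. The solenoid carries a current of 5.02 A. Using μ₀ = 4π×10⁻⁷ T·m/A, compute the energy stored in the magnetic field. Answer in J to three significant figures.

A = 17.1 cm² = 1.710×10^-3 m².
L = μ₀μᵣN²A/ℓ = (4π×10⁻⁷)(3900)(3540)²(1.710×10^-3)/(0.507) = 207.1 H.
U = ½LI² = ½(207.1)(5.02)² = 2.610×10^3 J.

U ≈ 2610 J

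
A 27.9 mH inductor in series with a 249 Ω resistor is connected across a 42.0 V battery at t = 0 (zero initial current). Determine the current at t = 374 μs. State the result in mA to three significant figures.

τ = L/R = 2.790×10^-2/249 = 1.120×10^-4 s; final current I_∞ = ε/R = 42.0/249 = 0.1687 A.
I(t) = I_∞(1 − e^(−t/τ)) with t/τ = 3.338.
I = (0.1687)(1 − e^(−3.338)) = 0.1627 A.

I ≈ 163 mA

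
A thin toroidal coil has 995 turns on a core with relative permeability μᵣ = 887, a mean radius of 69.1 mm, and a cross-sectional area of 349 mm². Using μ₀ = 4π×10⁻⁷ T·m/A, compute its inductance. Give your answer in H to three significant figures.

L ≈ 0.887 H

For a thin toroid, L = μ₀μᵣN²A/(2πR).
L = (4π×10⁻⁷)(887)(995)²(3.490×10^-4) / (2π×6.910×10^-2 m) = 0.887 H.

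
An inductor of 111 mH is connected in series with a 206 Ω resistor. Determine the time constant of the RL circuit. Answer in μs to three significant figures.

τ ≈ 539 μs

τ = L/R = (0.111 H)/(206 Ω) = 5.388×10^-4 s.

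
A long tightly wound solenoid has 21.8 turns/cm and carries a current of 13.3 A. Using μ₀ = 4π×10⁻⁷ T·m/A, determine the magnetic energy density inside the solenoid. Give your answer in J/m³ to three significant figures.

B = μ₀nI = (4π×10⁻⁷)(2.180×10^3)(13.3) = 3.643×10^-2 T.
u = B²/(2μ₀) = (3.643×10^-2)²/(2×4π×10⁻⁷) = 528.2 J/m³.

u ≈ 528 J/m³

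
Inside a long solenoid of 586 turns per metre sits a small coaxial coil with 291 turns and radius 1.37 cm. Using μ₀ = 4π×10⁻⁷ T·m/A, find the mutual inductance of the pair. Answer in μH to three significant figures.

M ≈ 126 μH

The outer solenoid produces a uniform field B₁ = μ₀n₁I₁ across the inner coil,
so the flux linkage is N₂Φ = N₂B₁A₂ = μ₀n₁N₂A₂·I₁, giving M = μ₀n₁N₂A₂.
A₂ = πr² = π(1.370×10^-2 m)² = 5.896×10^-4 m².
M = (4π×10⁻⁷)(586)(291)(5.896×10^-4) = 1.264×10^-4 H.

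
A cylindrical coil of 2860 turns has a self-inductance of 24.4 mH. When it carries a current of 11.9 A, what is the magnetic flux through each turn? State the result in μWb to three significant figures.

Φ_B ≈ 102 μWb

From L = NΦ_B/I, the flux per turn is Φ_B = LI/N.
Φ_B = (2.440×10^-2 H)(11.9 A)/2860 = 1.015×10^-4 Wb.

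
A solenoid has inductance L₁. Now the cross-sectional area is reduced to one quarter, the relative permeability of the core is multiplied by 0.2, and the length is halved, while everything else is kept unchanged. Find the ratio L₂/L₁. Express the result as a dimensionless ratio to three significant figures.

For a solenoid, L ∝ μᵣN²A/ℓ.
L₂/L₁ = (0.25) × (0.2) × (0.5)^-1 = 0.100.

L₂/L₁ = 0.100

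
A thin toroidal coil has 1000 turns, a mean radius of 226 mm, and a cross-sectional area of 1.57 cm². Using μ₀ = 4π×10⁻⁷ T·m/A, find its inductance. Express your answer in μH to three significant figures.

L ≈ 139 μH

For a thin toroid, L = μ₀N²A/(2πR).
L = (4π×10⁻⁷)(1000)²(1.570×10^-4) / (2π×0.226 m) = 1.389×10^-4 H.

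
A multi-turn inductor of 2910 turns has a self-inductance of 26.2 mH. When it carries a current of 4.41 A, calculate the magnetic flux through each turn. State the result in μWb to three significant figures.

Φ_B ≈ 39.7 μWb

From L = NΦ_B/I, the flux per turn is Φ_B = LI/N.
Φ_B = (2.620×10^-2 H)(4.41 A)/2910 = 3.971×10^-5 Wb.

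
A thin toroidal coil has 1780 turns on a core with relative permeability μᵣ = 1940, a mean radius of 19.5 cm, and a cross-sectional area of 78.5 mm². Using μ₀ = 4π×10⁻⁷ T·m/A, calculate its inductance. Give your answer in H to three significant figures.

For a thin toroid, L = μ₀μᵣN²A/(2πR).
L = (4π×10⁻⁷)(1940)(1780)²(7.850×10^-5) / (2π×0.195 m) = 0.4949 H.

L ≈ 0.495 H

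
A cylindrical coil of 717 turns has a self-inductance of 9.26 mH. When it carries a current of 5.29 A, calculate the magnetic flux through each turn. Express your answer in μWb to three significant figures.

From L = NΦ_B/I, the flux per turn is Φ_B = LI/N.
Φ_B = (9.260×10^-3 H)(5.29 A)/717 = 6.832×10^-5 Wb.

Φ_B ≈ 68.3 μWb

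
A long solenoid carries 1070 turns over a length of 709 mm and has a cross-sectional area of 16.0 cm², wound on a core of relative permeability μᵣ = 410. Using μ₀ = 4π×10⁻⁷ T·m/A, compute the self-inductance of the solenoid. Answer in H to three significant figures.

A = 16.0 cm² = 1.600×10^-3 m².
For a long solenoid, L = μ₀μᵣN²A/ℓ.
L = (4π×10⁻⁷)(410)(1070)²(1.600×10^-3)/(0.709 m) = 1.331 H.

L ≈ 1.33 H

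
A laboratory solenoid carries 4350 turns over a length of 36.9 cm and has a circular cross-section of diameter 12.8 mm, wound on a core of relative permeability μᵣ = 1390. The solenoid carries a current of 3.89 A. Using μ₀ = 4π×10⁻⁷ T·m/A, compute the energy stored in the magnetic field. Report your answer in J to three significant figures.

U ≈ 87.2 J

A = π(d/2)² = π(6.400×10^-3 m)² = 1.287×10^-4 m².
L = μ₀μᵣN²A/ℓ = (4π×10⁻⁷)(1390)(4350)²(1.287×10^-4)/(0.369) = 11.53 H.
U = ½LI² = ½(11.53)(3.89)² = 87.21 J.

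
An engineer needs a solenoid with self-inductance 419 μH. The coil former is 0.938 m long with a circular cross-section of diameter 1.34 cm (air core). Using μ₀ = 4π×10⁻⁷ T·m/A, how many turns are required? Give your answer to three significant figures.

A = π(d/2)² = π(6.700×10^-3 m)² = 1.410×10^-4 m².
From L = μ₀N²A/ℓ, N = √(Lℓ / (μ₀A)).
N = √[(4.190×10^-4)(0.938) / ((4π×10⁻⁷)×1.410×10^-4)] = √(2.218×10^6) ≈ 1489.2.

N ≈ 1490 turns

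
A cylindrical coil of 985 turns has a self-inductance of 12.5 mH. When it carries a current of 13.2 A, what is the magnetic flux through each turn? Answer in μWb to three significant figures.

From L = NΦ_B/I, the flux per turn is Φ_B = LI/N.
Φ_B = (1.250×10^-2 H)(13.2 A)/985 = 1.675×10^-4 Wb.

Φ_B ≈ 168 μWb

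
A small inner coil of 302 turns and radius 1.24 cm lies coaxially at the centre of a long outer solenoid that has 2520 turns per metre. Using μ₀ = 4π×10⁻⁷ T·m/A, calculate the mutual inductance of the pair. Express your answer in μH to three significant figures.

The outer solenoid produces a uniform field B₁ = μ₀n₁I₁ across the inner coil,
so the flux linkage is N₂Φ = N₂B₁A₂ = μ₀n₁N₂A₂·I₁, giving M = μ₀n₁N₂A₂.
A₂ = πr² = π(1.240×10^-2 m)² = 4.831×10^-4 m².
M = (4π×10⁻⁷)(2520)(302)(4.831×10^-4) = 4.620×10^-4 H.

M ≈ 462 μH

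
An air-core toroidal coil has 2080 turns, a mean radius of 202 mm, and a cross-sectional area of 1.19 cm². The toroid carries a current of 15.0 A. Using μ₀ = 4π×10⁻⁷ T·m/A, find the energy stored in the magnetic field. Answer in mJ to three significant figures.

L = μ₀N²A/(2πR) = (4π×10⁻⁷)(2080)²(1.190×10^-4)/(2π×0.202) = 5.097×10^-4 H.
U = ½LI² = ½(5.097×10^-4)(15.0)² = 5.7346×10^-2 J.

U ≈ 57.3 mJ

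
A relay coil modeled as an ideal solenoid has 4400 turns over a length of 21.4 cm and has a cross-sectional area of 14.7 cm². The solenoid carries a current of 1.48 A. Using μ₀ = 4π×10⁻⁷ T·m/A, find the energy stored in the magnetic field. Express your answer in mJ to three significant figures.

A = 14.7 cm² = 1.470×10^-3 m².
L = μ₀N²A/ℓ = (4π×10⁻⁷)(4400)²(1.470×10^-3)/(0.214) = 0.1671 H.
U = ½LI² = ½(0.1671)(1.48)² = 0.183 J.

U ≈ 183 mJ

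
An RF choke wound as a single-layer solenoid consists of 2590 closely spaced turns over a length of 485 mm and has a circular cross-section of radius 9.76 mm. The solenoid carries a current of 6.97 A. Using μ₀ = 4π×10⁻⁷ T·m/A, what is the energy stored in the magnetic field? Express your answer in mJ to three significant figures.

U ≈ 126 mJ

A = πr² = π(9.760×10^-3 m)² = 2.993×10^-4 m².
L = μ₀N²A/ℓ = (4π×10⁻⁷)(2590)²(2.993×10^-4)/(0.485) = 5.201×10^-3 H.
U = ½LI² = ½(5.201×10^-3)(6.97)² = 0.1263 J.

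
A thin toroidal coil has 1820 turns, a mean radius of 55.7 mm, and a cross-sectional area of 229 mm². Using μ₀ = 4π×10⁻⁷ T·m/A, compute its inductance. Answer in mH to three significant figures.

L ≈ 2.72 mH

For a thin toroid, L = μ₀N²A/(2πR).
L = (4π×10⁻⁷)(1820)²(2.290×10^-4) / (2π×5.570×10^-2 m) = 2.724×10^-3 H.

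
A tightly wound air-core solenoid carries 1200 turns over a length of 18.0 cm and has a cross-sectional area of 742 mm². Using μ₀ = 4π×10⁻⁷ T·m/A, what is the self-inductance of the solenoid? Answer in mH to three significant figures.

L ≈ 7.46 mH

A = 742 mm² = 7.420×10^-4 m².
For a long solenoid, L = μ₀N²A/ℓ.
L = (4π×10⁻⁷)(1200)²(7.420×10^-4)/(0.18 m) = 7.459×10^-3 H.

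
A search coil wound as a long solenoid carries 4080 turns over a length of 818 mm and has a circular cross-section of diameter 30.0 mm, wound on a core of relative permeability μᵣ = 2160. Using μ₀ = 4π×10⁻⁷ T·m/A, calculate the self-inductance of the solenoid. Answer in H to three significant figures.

L ≈ 39.0 H

A = π(d/2)² = π(1.500×10^-2 m)² = 7.069×10^-4 m².
For a long solenoid, L = μ₀μᵣN²A/ℓ.
L = (4π×10⁻⁷)(2160)(4080)²(7.069×10^-4)/(0.818 m) = 39.04 H.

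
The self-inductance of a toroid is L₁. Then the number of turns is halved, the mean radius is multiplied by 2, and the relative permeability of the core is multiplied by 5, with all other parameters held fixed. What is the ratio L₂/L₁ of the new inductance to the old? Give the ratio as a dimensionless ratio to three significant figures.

L₂/L₁ = 0.625

For a toroid, L ∝ μᵣN²A/R.
L₂/L₁ = (0.5)^2 × (2)^-1 × (5) = 0.625.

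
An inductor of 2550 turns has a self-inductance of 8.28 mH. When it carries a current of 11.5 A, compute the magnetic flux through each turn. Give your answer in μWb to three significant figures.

From L = NΦ_B/I, the flux per turn is Φ_B = LI/N.
Φ_B = (8.280×10^-3 H)(11.5 A)/2550 = 3.734×10^-5 Wb.

Φ_B ≈ 37.3 μWb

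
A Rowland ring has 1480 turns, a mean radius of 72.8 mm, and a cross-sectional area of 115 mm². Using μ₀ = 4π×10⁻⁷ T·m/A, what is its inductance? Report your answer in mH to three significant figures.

For a thin toroid, L = μ₀N²A/(2πR).
L = (4π×10⁻⁷)(1480)²(1.150×10^-4) / (2π×7.280×10^-2 m) = 6.920×10^-4 H.

L ≈ 0.692 mH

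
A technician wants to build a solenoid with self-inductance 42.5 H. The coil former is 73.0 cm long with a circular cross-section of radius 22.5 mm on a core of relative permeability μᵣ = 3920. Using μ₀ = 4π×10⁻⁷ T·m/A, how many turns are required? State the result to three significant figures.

N ≈ 1990 turns

A = πr² = π(2.250×10^-2 m)² = 1.590×10^-3 m².
From L = μ₀μᵣN²A/ℓ, N = √(Lℓ / (μ₀μᵣA)).
N = √[(42.5)(0.73) / ((4π×10⁻⁷)(3920)×1.590×10^-3)] = √(3.960×10^6) ≈ 1990.0.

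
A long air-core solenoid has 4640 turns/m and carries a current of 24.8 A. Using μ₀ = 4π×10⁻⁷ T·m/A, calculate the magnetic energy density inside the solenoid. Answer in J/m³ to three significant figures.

u ≈ 8320 J/m³

B = μ₀nI = (4π×10⁻⁷)(4.640×10^3)(24.8) = 0.1446 T.
u = B²/(2μ₀) = (0.1446)²/(2×4π×10⁻⁷) = 8.320×10^3 J/m³.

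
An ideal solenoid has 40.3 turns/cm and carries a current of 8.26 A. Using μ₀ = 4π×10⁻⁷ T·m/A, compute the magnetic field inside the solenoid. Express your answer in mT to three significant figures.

B ≈ 41.8 mT

Inside a long solenoid, B = μ₀nI.
B = (4π×10⁻⁷)(4.030×10^3 m⁻¹)(8.26 A) = 4.183×10^-2 T.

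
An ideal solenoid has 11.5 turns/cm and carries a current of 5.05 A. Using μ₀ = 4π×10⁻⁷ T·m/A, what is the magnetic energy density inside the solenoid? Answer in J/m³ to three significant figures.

B = μ₀nI = (4π×10⁻⁷)(1.150×10^3)(5.05) = 7.298×10^-3 T.
u = B²/(2μ₀) = (7.298×10^-3)²/(2×4π×10⁻⁷) = 21.19 J/m³.

u ≈ 21.2 J/m³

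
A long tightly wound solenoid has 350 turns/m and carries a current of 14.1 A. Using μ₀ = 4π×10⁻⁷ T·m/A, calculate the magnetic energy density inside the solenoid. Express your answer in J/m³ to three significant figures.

u ≈ 15.3 J/m³

B = μ₀nI = (4π×10⁻⁷)(350)(14.1) = 6.202×10^-3 T.
u = B²/(2μ₀) = (6.202×10^-3)²/(2×4π×10⁻⁷) = 15.3 J/m³.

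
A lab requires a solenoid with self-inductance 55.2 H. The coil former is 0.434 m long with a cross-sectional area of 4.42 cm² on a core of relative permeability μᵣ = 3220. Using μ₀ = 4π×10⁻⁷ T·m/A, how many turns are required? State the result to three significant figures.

N ≈ 3660 turns

A = 4.42 cm² = 4.420×10^-4 m².
From L = μ₀μᵣN²A/ℓ, N = √(Lℓ / (μ₀μᵣA)).
N = √[(55.2)(0.434) / ((4π×10⁻⁷)(3220)×4.420×10^-4)] = √(1.339×10^7) ≈ 3659.9.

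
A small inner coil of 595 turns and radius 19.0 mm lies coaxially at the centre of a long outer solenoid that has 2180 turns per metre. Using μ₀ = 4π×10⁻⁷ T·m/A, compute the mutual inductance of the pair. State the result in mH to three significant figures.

The outer solenoid produces a uniform field B₁ = μ₀n₁I₁ across the inner coil,
so the flux linkage is N₂Φ = N₂B₁A₂ = μ₀n₁N₂A₂·I₁, giving M = μ₀n₁N₂A₂.
A₂ = πr² = π(1.900×10^-2 m)² = 1.134×10^-3 m².
M = (4π×10⁻⁷)(2180)(595)(1.134×10^-3) = 1.849×10^-3 H.

M ≈ 1.85 mH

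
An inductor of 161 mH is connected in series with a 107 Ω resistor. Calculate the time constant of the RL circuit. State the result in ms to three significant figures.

τ ≈ 1.50 ms

τ = L/R = (0.161 H)/(107 Ω) = 1.5047×10^-3 s.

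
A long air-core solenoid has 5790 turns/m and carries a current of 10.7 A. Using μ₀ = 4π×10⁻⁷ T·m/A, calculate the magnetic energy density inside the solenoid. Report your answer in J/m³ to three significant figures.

B = μ₀nI = (4π×10⁻⁷)(5.790×10^3)(10.7) = 7.785×10^-2 T.
u = B²/(2μ₀) = (7.785×10^-2)²/(2×4π×10⁻⁷) = 2.412×10^3 J/m³.

u ≈ 2410 J/m³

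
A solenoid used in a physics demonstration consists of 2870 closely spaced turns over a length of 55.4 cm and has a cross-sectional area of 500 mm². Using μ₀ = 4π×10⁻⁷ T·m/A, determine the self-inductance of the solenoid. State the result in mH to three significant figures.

L ≈ 9.34 mH

A = 500 mm² = 5.000×10^-4 m².
For a long solenoid, L = μ₀N²A/ℓ.
L = (4π×10⁻⁷)(2870)²(5.000×10^-4)/(0.554 m) = 9.342×10^-3 H.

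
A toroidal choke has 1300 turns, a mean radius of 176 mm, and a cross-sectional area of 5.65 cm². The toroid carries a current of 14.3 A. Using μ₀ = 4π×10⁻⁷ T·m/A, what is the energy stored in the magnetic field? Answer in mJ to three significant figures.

U ≈ 111 mJ

L = μ₀N²A/(2πR) = (4π×10⁻⁷)(1300)²(5.650×10^-4)/(2π×0.176) = 1.085×10^-3 H.
U = ½LI² = ½(1.085×10^-3)(14.3)² = 0.1109 J.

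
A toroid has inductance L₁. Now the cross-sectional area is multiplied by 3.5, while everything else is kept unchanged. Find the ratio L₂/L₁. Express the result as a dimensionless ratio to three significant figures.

For a toroid, L ∝ μᵣN²A/R.
L₂/L₁ = (3.5) = 3.50.

L₂/L₁ = 3.50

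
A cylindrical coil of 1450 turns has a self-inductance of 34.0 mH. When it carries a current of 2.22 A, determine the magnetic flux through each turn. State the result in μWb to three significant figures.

Φ_B ≈ 52.1 μWb

From L = NΦ_B/I, the flux per turn is Φ_B = LI/N.
Φ_B = (3.400×10^-2 H)(2.22 A)/1450 = 5.206×10^-5 Wb.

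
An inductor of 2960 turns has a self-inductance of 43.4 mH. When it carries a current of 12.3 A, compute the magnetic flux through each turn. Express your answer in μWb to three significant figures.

From L = NΦ_B/I, the flux per turn is Φ_B = LI/N.
Φ_B = (4.340×10^-2 H)(12.3 A)/2960 = 1.803×10^-4 Wb.

Φ_B ≈ 180 μWb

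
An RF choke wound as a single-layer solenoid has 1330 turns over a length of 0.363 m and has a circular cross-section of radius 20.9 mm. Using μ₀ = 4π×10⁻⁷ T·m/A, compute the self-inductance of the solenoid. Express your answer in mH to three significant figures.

L ≈ 8.40 mH

A = πr² = π(2.090×10^-2 m)² = 1.372×10^-3 m².
For a long solenoid, L = μ₀N²A/ℓ.
L = (4π×10⁻⁷)(1330)²(1.372×10^-3)/(0.363 m) = 8.403×10^-3 H.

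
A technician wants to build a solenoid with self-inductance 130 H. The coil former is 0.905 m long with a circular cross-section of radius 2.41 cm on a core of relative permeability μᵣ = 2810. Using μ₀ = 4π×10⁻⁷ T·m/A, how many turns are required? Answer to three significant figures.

N ≈ 4270 turns

A = πr² = π(2.410×10^-2 m)² = 1.8247×10^-3 m².
From L = μ₀μᵣN²A/ℓ, N = √(Lℓ / (μ₀μᵣA)).
N = √[(130)(0.905) / ((4π×10⁻⁷)(2810)×1.8247×10^-3)] = √(1.826×10^7) ≈ 4273.1.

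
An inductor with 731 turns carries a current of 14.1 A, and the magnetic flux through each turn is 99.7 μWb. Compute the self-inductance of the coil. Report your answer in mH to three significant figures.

Self-inductance is defined by L = NΦ_B/I (flux linkage over current).
L = (731)(9.970×10^-5 Wb)/(14.1 A) = 5.169×10^-3 H.

L ≈ 5.17 mH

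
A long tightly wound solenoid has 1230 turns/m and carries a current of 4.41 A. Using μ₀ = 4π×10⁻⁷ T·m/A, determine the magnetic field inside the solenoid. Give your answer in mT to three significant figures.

B ≈ 6.82 mT

Inside a long solenoid, B = μ₀nI.
B = (4π×10⁻⁷)(1.230×10^3 m⁻¹)(4.41 A) = 6.816×10^-3 T.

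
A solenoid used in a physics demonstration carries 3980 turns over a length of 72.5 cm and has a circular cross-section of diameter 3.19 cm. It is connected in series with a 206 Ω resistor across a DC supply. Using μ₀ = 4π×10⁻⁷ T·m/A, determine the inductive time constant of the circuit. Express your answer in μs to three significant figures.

A = π(d/2)² = π(1.595×10^-2 m)² = 7.992×10^-4 m².
L = μ₀N²A/ℓ = (4π×10⁻⁷)(3980)²(7.992×10^-4)/(0.725) = 2.194×10^-2 H.
τ = L/R = (2.194×10^-2)/(206) = 1.065×10^-4 s.

τ ≈ 107 μs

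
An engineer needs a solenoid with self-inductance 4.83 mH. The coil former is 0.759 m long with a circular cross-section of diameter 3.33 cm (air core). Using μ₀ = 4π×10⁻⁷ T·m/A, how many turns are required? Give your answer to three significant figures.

N ≈ 1830 turns

A = π(d/2)² = π(1.665×10^-2 m)² = 8.709×10^-4 m².
From L = μ₀N²A/ℓ, N = √(Lℓ / (μ₀A)).
N = √[(4.830×10^-3)(0.759) / ((4π×10⁻⁷)×8.709×10^-4)] = √(3.350×10^6) ≈ 1830.2.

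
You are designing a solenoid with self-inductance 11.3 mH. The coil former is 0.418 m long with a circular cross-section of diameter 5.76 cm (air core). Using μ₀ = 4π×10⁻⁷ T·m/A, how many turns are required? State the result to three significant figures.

N ≈ 1200 turns

A = π(d/2)² = π(2.880×10^-2 m)² = 2.606×10^-3 m².
From L = μ₀N²A/ℓ, N = √(Lℓ / (μ₀A)).
N = √[(1.130×10^-2)(0.418) / ((4π×10⁻⁷)×2.606×10^-3)] = √(1.442×10^6) ≈ 1201.0.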